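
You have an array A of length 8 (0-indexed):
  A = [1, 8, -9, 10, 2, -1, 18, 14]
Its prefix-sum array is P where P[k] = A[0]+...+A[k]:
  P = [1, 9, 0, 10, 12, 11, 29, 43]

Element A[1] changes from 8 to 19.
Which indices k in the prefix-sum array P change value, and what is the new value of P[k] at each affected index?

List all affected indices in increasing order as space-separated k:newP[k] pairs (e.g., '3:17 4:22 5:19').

Answer: 1:20 2:11 3:21 4:23 5:22 6:40 7:54

Derivation:
P[k] = A[0] + ... + A[k]
P[k] includes A[1] iff k >= 1
Affected indices: 1, 2, ..., 7; delta = 11
  P[1]: 9 + 11 = 20
  P[2]: 0 + 11 = 11
  P[3]: 10 + 11 = 21
  P[4]: 12 + 11 = 23
  P[5]: 11 + 11 = 22
  P[6]: 29 + 11 = 40
  P[7]: 43 + 11 = 54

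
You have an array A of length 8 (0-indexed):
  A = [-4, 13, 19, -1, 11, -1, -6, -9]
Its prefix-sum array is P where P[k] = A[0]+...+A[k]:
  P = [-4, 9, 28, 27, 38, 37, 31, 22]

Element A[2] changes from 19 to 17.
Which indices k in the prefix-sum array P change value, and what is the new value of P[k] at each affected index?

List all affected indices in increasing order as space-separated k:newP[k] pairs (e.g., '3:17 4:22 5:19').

P[k] = A[0] + ... + A[k]
P[k] includes A[2] iff k >= 2
Affected indices: 2, 3, ..., 7; delta = -2
  P[2]: 28 + -2 = 26
  P[3]: 27 + -2 = 25
  P[4]: 38 + -2 = 36
  P[5]: 37 + -2 = 35
  P[6]: 31 + -2 = 29
  P[7]: 22 + -2 = 20

Answer: 2:26 3:25 4:36 5:35 6:29 7:20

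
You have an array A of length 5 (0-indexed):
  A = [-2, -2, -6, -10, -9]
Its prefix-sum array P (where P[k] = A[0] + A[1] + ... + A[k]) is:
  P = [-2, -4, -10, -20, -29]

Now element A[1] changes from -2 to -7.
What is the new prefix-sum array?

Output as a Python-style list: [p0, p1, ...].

Change: A[1] -2 -> -7, delta = -5
P[k] for k < 1: unchanged (A[1] not included)
P[k] for k >= 1: shift by delta = -5
  P[0] = -2 + 0 = -2
  P[1] = -4 + -5 = -9
  P[2] = -10 + -5 = -15
  P[3] = -20 + -5 = -25
  P[4] = -29 + -5 = -34

Answer: [-2, -9, -15, -25, -34]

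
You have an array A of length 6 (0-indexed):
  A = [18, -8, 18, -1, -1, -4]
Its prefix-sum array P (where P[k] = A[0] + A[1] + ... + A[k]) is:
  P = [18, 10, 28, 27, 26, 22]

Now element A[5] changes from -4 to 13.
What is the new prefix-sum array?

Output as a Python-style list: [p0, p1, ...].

Change: A[5] -4 -> 13, delta = 17
P[k] for k < 5: unchanged (A[5] not included)
P[k] for k >= 5: shift by delta = 17
  P[0] = 18 + 0 = 18
  P[1] = 10 + 0 = 10
  P[2] = 28 + 0 = 28
  P[3] = 27 + 0 = 27
  P[4] = 26 + 0 = 26
  P[5] = 22 + 17 = 39

Answer: [18, 10, 28, 27, 26, 39]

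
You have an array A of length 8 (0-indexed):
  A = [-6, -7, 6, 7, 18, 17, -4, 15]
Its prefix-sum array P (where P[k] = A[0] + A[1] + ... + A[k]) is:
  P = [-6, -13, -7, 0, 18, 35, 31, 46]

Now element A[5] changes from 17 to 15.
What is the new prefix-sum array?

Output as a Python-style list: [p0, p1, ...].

Change: A[5] 17 -> 15, delta = -2
P[k] for k < 5: unchanged (A[5] not included)
P[k] for k >= 5: shift by delta = -2
  P[0] = -6 + 0 = -6
  P[1] = -13 + 0 = -13
  P[2] = -7 + 0 = -7
  P[3] = 0 + 0 = 0
  P[4] = 18 + 0 = 18
  P[5] = 35 + -2 = 33
  P[6] = 31 + -2 = 29
  P[7] = 46 + -2 = 44

Answer: [-6, -13, -7, 0, 18, 33, 29, 44]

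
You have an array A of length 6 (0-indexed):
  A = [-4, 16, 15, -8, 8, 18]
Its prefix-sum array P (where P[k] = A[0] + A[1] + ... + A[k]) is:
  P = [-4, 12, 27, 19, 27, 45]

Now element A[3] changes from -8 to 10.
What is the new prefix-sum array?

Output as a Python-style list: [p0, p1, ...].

Answer: [-4, 12, 27, 37, 45, 63]

Derivation:
Change: A[3] -8 -> 10, delta = 18
P[k] for k < 3: unchanged (A[3] not included)
P[k] for k >= 3: shift by delta = 18
  P[0] = -4 + 0 = -4
  P[1] = 12 + 0 = 12
  P[2] = 27 + 0 = 27
  P[3] = 19 + 18 = 37
  P[4] = 27 + 18 = 45
  P[5] = 45 + 18 = 63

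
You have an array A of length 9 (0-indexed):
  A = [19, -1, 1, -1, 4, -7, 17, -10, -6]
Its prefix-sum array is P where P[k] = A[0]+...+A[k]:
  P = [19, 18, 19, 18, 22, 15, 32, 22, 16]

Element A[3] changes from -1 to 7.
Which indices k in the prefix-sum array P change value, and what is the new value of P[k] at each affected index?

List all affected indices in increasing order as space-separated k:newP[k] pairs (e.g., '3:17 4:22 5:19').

P[k] = A[0] + ... + A[k]
P[k] includes A[3] iff k >= 3
Affected indices: 3, 4, ..., 8; delta = 8
  P[3]: 18 + 8 = 26
  P[4]: 22 + 8 = 30
  P[5]: 15 + 8 = 23
  P[6]: 32 + 8 = 40
  P[7]: 22 + 8 = 30
  P[8]: 16 + 8 = 24

Answer: 3:26 4:30 5:23 6:40 7:30 8:24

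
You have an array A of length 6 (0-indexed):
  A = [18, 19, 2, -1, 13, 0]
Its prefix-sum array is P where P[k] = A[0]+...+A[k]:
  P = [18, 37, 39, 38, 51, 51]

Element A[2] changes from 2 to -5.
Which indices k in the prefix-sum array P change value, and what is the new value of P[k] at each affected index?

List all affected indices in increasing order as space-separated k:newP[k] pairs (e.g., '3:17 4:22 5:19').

P[k] = A[0] + ... + A[k]
P[k] includes A[2] iff k >= 2
Affected indices: 2, 3, ..., 5; delta = -7
  P[2]: 39 + -7 = 32
  P[3]: 38 + -7 = 31
  P[4]: 51 + -7 = 44
  P[5]: 51 + -7 = 44

Answer: 2:32 3:31 4:44 5:44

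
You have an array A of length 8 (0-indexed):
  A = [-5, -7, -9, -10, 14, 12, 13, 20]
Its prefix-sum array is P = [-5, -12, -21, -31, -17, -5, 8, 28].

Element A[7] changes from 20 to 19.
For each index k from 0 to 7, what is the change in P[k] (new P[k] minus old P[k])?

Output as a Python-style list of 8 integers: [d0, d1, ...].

Answer: [0, 0, 0, 0, 0, 0, 0, -1]

Derivation:
Element change: A[7] 20 -> 19, delta = -1
For k < 7: P[k] unchanged, delta_P[k] = 0
For k >= 7: P[k] shifts by exactly -1
Delta array: [0, 0, 0, 0, 0, 0, 0, -1]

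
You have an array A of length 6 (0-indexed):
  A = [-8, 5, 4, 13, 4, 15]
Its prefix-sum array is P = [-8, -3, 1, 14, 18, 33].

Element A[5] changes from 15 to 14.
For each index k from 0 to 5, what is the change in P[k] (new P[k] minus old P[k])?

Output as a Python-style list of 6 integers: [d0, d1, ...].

Answer: [0, 0, 0, 0, 0, -1]

Derivation:
Element change: A[5] 15 -> 14, delta = -1
For k < 5: P[k] unchanged, delta_P[k] = 0
For k >= 5: P[k] shifts by exactly -1
Delta array: [0, 0, 0, 0, 0, -1]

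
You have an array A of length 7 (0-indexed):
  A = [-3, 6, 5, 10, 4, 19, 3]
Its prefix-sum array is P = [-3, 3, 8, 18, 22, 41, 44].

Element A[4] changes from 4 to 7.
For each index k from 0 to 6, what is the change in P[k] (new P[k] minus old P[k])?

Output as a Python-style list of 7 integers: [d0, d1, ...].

Answer: [0, 0, 0, 0, 3, 3, 3]

Derivation:
Element change: A[4] 4 -> 7, delta = 3
For k < 4: P[k] unchanged, delta_P[k] = 0
For k >= 4: P[k] shifts by exactly 3
Delta array: [0, 0, 0, 0, 3, 3, 3]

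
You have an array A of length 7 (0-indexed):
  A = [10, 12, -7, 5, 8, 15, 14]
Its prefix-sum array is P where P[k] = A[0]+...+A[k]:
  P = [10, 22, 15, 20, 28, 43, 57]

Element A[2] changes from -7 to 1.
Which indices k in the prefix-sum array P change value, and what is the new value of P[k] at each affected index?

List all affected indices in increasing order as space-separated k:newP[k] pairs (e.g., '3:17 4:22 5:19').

P[k] = A[0] + ... + A[k]
P[k] includes A[2] iff k >= 2
Affected indices: 2, 3, ..., 6; delta = 8
  P[2]: 15 + 8 = 23
  P[3]: 20 + 8 = 28
  P[4]: 28 + 8 = 36
  P[5]: 43 + 8 = 51
  P[6]: 57 + 8 = 65

Answer: 2:23 3:28 4:36 5:51 6:65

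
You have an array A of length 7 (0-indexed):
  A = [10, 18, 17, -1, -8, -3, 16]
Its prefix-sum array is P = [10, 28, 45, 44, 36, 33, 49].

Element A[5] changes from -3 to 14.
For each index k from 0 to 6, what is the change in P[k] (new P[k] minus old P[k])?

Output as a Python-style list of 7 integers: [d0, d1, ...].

Answer: [0, 0, 0, 0, 0, 17, 17]

Derivation:
Element change: A[5] -3 -> 14, delta = 17
For k < 5: P[k] unchanged, delta_P[k] = 0
For k >= 5: P[k] shifts by exactly 17
Delta array: [0, 0, 0, 0, 0, 17, 17]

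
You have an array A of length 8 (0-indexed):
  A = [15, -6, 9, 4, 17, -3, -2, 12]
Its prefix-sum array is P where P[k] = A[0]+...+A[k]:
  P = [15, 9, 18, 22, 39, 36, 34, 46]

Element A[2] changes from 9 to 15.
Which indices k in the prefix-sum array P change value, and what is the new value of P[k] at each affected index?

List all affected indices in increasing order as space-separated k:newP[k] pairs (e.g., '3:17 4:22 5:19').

Answer: 2:24 3:28 4:45 5:42 6:40 7:52

Derivation:
P[k] = A[0] + ... + A[k]
P[k] includes A[2] iff k >= 2
Affected indices: 2, 3, ..., 7; delta = 6
  P[2]: 18 + 6 = 24
  P[3]: 22 + 6 = 28
  P[4]: 39 + 6 = 45
  P[5]: 36 + 6 = 42
  P[6]: 34 + 6 = 40
  P[7]: 46 + 6 = 52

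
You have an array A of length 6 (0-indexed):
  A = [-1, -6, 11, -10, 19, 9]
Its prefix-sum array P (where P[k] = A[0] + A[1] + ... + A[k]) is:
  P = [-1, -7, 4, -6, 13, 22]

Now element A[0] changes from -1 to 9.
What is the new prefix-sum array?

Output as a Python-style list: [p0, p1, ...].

Answer: [9, 3, 14, 4, 23, 32]

Derivation:
Change: A[0] -1 -> 9, delta = 10
P[k] for k < 0: unchanged (A[0] not included)
P[k] for k >= 0: shift by delta = 10
  P[0] = -1 + 10 = 9
  P[1] = -7 + 10 = 3
  P[2] = 4 + 10 = 14
  P[3] = -6 + 10 = 4
  P[4] = 13 + 10 = 23
  P[5] = 22 + 10 = 32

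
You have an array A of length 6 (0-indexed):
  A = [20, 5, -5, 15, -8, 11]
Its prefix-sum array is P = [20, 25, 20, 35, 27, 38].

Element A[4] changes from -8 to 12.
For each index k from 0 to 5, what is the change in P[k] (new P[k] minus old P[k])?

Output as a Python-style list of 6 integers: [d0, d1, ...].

Answer: [0, 0, 0, 0, 20, 20]

Derivation:
Element change: A[4] -8 -> 12, delta = 20
For k < 4: P[k] unchanged, delta_P[k] = 0
For k >= 4: P[k] shifts by exactly 20
Delta array: [0, 0, 0, 0, 20, 20]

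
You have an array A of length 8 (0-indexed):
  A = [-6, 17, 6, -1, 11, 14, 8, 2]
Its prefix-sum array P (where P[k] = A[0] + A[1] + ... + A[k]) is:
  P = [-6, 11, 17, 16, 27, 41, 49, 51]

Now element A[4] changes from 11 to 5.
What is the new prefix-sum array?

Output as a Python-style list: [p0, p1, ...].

Answer: [-6, 11, 17, 16, 21, 35, 43, 45]

Derivation:
Change: A[4] 11 -> 5, delta = -6
P[k] for k < 4: unchanged (A[4] not included)
P[k] for k >= 4: shift by delta = -6
  P[0] = -6 + 0 = -6
  P[1] = 11 + 0 = 11
  P[2] = 17 + 0 = 17
  P[3] = 16 + 0 = 16
  P[4] = 27 + -6 = 21
  P[5] = 41 + -6 = 35
  P[6] = 49 + -6 = 43
  P[7] = 51 + -6 = 45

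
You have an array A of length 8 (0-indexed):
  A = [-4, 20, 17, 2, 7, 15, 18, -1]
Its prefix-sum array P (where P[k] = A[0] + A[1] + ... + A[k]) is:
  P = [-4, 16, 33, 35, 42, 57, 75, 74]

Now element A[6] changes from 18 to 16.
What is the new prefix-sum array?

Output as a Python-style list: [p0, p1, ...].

Answer: [-4, 16, 33, 35, 42, 57, 73, 72]

Derivation:
Change: A[6] 18 -> 16, delta = -2
P[k] for k < 6: unchanged (A[6] not included)
P[k] for k >= 6: shift by delta = -2
  P[0] = -4 + 0 = -4
  P[1] = 16 + 0 = 16
  P[2] = 33 + 0 = 33
  P[3] = 35 + 0 = 35
  P[4] = 42 + 0 = 42
  P[5] = 57 + 0 = 57
  P[6] = 75 + -2 = 73
  P[7] = 74 + -2 = 72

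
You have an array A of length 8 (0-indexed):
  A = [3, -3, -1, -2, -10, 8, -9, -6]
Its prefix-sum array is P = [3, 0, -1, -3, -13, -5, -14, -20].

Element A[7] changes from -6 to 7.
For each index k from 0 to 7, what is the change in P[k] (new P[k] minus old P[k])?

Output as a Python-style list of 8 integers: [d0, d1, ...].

Answer: [0, 0, 0, 0, 0, 0, 0, 13]

Derivation:
Element change: A[7] -6 -> 7, delta = 13
For k < 7: P[k] unchanged, delta_P[k] = 0
For k >= 7: P[k] shifts by exactly 13
Delta array: [0, 0, 0, 0, 0, 0, 0, 13]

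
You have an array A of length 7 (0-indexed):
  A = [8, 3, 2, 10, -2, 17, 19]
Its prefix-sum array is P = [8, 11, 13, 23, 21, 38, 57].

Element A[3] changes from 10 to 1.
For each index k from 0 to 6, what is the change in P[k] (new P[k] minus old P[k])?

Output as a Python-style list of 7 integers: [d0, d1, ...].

Answer: [0, 0, 0, -9, -9, -9, -9]

Derivation:
Element change: A[3] 10 -> 1, delta = -9
For k < 3: P[k] unchanged, delta_P[k] = 0
For k >= 3: P[k] shifts by exactly -9
Delta array: [0, 0, 0, -9, -9, -9, -9]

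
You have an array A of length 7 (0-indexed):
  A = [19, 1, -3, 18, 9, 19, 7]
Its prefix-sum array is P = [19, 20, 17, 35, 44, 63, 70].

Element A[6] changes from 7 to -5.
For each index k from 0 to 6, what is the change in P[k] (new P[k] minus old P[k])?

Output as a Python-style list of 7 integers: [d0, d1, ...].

Answer: [0, 0, 0, 0, 0, 0, -12]

Derivation:
Element change: A[6] 7 -> -5, delta = -12
For k < 6: P[k] unchanged, delta_P[k] = 0
For k >= 6: P[k] shifts by exactly -12
Delta array: [0, 0, 0, 0, 0, 0, -12]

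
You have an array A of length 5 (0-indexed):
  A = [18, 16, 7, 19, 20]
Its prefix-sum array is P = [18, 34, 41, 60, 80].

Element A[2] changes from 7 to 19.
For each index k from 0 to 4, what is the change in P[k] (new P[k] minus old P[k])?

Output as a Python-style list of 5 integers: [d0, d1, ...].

Element change: A[2] 7 -> 19, delta = 12
For k < 2: P[k] unchanged, delta_P[k] = 0
For k >= 2: P[k] shifts by exactly 12
Delta array: [0, 0, 12, 12, 12]

Answer: [0, 0, 12, 12, 12]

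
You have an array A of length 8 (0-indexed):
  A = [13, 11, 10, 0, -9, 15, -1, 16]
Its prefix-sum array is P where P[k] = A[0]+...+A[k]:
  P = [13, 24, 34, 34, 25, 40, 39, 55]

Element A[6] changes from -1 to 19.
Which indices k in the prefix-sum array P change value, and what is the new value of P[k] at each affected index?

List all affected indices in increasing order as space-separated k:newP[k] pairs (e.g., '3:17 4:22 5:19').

Answer: 6:59 7:75

Derivation:
P[k] = A[0] + ... + A[k]
P[k] includes A[6] iff k >= 6
Affected indices: 6, 7, ..., 7; delta = 20
  P[6]: 39 + 20 = 59
  P[7]: 55 + 20 = 75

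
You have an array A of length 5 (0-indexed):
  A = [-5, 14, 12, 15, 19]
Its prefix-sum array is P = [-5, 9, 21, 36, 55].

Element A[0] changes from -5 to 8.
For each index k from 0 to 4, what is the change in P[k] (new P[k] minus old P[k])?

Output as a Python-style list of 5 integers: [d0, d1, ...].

Answer: [13, 13, 13, 13, 13]

Derivation:
Element change: A[0] -5 -> 8, delta = 13
For k < 0: P[k] unchanged, delta_P[k] = 0
For k >= 0: P[k] shifts by exactly 13
Delta array: [13, 13, 13, 13, 13]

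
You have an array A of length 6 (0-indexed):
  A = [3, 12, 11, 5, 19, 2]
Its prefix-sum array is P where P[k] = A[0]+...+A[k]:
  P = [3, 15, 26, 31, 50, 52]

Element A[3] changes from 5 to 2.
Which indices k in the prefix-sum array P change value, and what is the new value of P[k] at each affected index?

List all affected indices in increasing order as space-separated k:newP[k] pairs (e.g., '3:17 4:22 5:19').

Answer: 3:28 4:47 5:49

Derivation:
P[k] = A[0] + ... + A[k]
P[k] includes A[3] iff k >= 3
Affected indices: 3, 4, ..., 5; delta = -3
  P[3]: 31 + -3 = 28
  P[4]: 50 + -3 = 47
  P[5]: 52 + -3 = 49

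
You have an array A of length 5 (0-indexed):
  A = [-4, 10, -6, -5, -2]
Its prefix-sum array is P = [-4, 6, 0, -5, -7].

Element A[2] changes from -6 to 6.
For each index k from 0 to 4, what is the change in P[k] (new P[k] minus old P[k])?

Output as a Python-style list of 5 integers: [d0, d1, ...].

Element change: A[2] -6 -> 6, delta = 12
For k < 2: P[k] unchanged, delta_P[k] = 0
For k >= 2: P[k] shifts by exactly 12
Delta array: [0, 0, 12, 12, 12]

Answer: [0, 0, 12, 12, 12]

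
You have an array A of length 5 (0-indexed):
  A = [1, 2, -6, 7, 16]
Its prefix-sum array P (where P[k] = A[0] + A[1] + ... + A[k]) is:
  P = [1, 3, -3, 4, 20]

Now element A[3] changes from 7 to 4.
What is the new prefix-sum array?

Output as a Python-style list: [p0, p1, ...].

Answer: [1, 3, -3, 1, 17]

Derivation:
Change: A[3] 7 -> 4, delta = -3
P[k] for k < 3: unchanged (A[3] not included)
P[k] for k >= 3: shift by delta = -3
  P[0] = 1 + 0 = 1
  P[1] = 3 + 0 = 3
  P[2] = -3 + 0 = -3
  P[3] = 4 + -3 = 1
  P[4] = 20 + -3 = 17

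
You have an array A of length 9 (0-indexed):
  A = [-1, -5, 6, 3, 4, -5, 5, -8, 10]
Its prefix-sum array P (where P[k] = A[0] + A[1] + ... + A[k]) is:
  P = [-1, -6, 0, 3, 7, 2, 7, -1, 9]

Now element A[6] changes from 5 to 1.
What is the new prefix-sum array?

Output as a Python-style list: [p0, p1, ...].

Change: A[6] 5 -> 1, delta = -4
P[k] for k < 6: unchanged (A[6] not included)
P[k] for k >= 6: shift by delta = -4
  P[0] = -1 + 0 = -1
  P[1] = -6 + 0 = -6
  P[2] = 0 + 0 = 0
  P[3] = 3 + 0 = 3
  P[4] = 7 + 0 = 7
  P[5] = 2 + 0 = 2
  P[6] = 7 + -4 = 3
  P[7] = -1 + -4 = -5
  P[8] = 9 + -4 = 5

Answer: [-1, -6, 0, 3, 7, 2, 3, -5, 5]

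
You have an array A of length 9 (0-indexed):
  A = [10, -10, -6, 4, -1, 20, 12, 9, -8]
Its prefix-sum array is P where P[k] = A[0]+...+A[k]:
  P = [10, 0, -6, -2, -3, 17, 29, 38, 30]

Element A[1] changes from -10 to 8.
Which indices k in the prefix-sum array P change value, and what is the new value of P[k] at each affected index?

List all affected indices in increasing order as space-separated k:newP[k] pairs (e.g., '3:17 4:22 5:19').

Answer: 1:18 2:12 3:16 4:15 5:35 6:47 7:56 8:48

Derivation:
P[k] = A[0] + ... + A[k]
P[k] includes A[1] iff k >= 1
Affected indices: 1, 2, ..., 8; delta = 18
  P[1]: 0 + 18 = 18
  P[2]: -6 + 18 = 12
  P[3]: -2 + 18 = 16
  P[4]: -3 + 18 = 15
  P[5]: 17 + 18 = 35
  P[6]: 29 + 18 = 47
  P[7]: 38 + 18 = 56
  P[8]: 30 + 18 = 48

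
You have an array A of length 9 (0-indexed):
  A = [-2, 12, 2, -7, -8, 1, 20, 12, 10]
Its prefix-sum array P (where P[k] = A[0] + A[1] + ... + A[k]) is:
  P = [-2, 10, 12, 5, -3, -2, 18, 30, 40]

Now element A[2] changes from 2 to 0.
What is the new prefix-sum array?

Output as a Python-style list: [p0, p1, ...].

Answer: [-2, 10, 10, 3, -5, -4, 16, 28, 38]

Derivation:
Change: A[2] 2 -> 0, delta = -2
P[k] for k < 2: unchanged (A[2] not included)
P[k] for k >= 2: shift by delta = -2
  P[0] = -2 + 0 = -2
  P[1] = 10 + 0 = 10
  P[2] = 12 + -2 = 10
  P[3] = 5 + -2 = 3
  P[4] = -3 + -2 = -5
  P[5] = -2 + -2 = -4
  P[6] = 18 + -2 = 16
  P[7] = 30 + -2 = 28
  P[8] = 40 + -2 = 38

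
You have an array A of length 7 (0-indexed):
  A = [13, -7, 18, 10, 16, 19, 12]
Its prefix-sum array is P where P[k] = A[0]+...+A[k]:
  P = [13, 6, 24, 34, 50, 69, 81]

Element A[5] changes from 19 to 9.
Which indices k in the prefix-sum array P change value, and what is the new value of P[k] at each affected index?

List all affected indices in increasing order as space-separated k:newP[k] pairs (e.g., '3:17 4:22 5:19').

P[k] = A[0] + ... + A[k]
P[k] includes A[5] iff k >= 5
Affected indices: 5, 6, ..., 6; delta = -10
  P[5]: 69 + -10 = 59
  P[6]: 81 + -10 = 71

Answer: 5:59 6:71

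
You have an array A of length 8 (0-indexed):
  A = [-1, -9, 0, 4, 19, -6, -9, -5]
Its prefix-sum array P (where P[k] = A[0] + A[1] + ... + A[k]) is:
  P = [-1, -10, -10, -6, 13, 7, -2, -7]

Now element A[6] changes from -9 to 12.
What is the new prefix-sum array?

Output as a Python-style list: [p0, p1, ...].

Answer: [-1, -10, -10, -6, 13, 7, 19, 14]

Derivation:
Change: A[6] -9 -> 12, delta = 21
P[k] for k < 6: unchanged (A[6] not included)
P[k] for k >= 6: shift by delta = 21
  P[0] = -1 + 0 = -1
  P[1] = -10 + 0 = -10
  P[2] = -10 + 0 = -10
  P[3] = -6 + 0 = -6
  P[4] = 13 + 0 = 13
  P[5] = 7 + 0 = 7
  P[6] = -2 + 21 = 19
  P[7] = -7 + 21 = 14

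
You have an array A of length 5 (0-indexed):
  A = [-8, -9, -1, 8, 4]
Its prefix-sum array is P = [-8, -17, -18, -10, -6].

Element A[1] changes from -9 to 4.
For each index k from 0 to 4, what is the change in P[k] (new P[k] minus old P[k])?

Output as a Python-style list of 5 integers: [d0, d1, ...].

Element change: A[1] -9 -> 4, delta = 13
For k < 1: P[k] unchanged, delta_P[k] = 0
For k >= 1: P[k] shifts by exactly 13
Delta array: [0, 13, 13, 13, 13]

Answer: [0, 13, 13, 13, 13]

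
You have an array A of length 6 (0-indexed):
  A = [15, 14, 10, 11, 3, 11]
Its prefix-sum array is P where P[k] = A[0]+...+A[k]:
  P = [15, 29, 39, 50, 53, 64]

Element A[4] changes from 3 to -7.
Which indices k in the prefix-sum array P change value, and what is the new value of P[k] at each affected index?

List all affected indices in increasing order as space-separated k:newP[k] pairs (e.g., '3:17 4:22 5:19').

P[k] = A[0] + ... + A[k]
P[k] includes A[4] iff k >= 4
Affected indices: 4, 5, ..., 5; delta = -10
  P[4]: 53 + -10 = 43
  P[5]: 64 + -10 = 54

Answer: 4:43 5:54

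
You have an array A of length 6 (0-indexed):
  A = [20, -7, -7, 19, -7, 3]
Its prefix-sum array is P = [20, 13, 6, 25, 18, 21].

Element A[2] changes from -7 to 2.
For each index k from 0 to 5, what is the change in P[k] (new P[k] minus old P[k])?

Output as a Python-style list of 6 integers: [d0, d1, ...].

Answer: [0, 0, 9, 9, 9, 9]

Derivation:
Element change: A[2] -7 -> 2, delta = 9
For k < 2: P[k] unchanged, delta_P[k] = 0
For k >= 2: P[k] shifts by exactly 9
Delta array: [0, 0, 9, 9, 9, 9]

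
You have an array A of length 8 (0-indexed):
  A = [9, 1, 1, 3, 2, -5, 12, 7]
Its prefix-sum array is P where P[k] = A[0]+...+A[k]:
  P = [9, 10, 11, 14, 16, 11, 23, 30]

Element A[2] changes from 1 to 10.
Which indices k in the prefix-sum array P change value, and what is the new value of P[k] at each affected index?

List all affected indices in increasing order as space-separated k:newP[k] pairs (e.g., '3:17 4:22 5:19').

Answer: 2:20 3:23 4:25 5:20 6:32 7:39

Derivation:
P[k] = A[0] + ... + A[k]
P[k] includes A[2] iff k >= 2
Affected indices: 2, 3, ..., 7; delta = 9
  P[2]: 11 + 9 = 20
  P[3]: 14 + 9 = 23
  P[4]: 16 + 9 = 25
  P[5]: 11 + 9 = 20
  P[6]: 23 + 9 = 32
  P[7]: 30 + 9 = 39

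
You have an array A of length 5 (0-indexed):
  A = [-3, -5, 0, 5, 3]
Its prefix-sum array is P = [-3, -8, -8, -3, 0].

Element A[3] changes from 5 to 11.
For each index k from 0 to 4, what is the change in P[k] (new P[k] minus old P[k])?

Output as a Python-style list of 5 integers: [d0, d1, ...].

Element change: A[3] 5 -> 11, delta = 6
For k < 3: P[k] unchanged, delta_P[k] = 0
For k >= 3: P[k] shifts by exactly 6
Delta array: [0, 0, 0, 6, 6]

Answer: [0, 0, 0, 6, 6]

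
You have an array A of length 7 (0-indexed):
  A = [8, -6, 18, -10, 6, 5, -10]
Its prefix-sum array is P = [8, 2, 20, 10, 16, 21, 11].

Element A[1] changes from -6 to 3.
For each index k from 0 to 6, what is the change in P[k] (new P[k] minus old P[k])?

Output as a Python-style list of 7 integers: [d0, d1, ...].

Element change: A[1] -6 -> 3, delta = 9
For k < 1: P[k] unchanged, delta_P[k] = 0
For k >= 1: P[k] shifts by exactly 9
Delta array: [0, 9, 9, 9, 9, 9, 9]

Answer: [0, 9, 9, 9, 9, 9, 9]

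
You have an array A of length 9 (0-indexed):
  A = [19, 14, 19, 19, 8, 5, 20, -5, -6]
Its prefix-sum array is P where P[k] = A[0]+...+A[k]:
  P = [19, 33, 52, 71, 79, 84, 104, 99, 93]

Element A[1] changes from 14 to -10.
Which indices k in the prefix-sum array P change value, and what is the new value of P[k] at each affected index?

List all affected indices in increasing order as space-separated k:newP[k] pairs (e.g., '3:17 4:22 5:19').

Answer: 1:9 2:28 3:47 4:55 5:60 6:80 7:75 8:69

Derivation:
P[k] = A[0] + ... + A[k]
P[k] includes A[1] iff k >= 1
Affected indices: 1, 2, ..., 8; delta = -24
  P[1]: 33 + -24 = 9
  P[2]: 52 + -24 = 28
  P[3]: 71 + -24 = 47
  P[4]: 79 + -24 = 55
  P[5]: 84 + -24 = 60
  P[6]: 104 + -24 = 80
  P[7]: 99 + -24 = 75
  P[8]: 93 + -24 = 69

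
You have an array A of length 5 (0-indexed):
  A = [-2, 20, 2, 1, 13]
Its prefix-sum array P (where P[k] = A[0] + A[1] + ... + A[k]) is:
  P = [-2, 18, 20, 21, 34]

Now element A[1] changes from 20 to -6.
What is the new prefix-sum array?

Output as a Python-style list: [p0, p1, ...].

Change: A[1] 20 -> -6, delta = -26
P[k] for k < 1: unchanged (A[1] not included)
P[k] for k >= 1: shift by delta = -26
  P[0] = -2 + 0 = -2
  P[1] = 18 + -26 = -8
  P[2] = 20 + -26 = -6
  P[3] = 21 + -26 = -5
  P[4] = 34 + -26 = 8

Answer: [-2, -8, -6, -5, 8]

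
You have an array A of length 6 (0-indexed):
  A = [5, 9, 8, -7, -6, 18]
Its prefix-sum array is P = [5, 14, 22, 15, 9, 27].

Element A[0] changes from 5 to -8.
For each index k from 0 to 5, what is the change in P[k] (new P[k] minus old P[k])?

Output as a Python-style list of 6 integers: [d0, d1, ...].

Answer: [-13, -13, -13, -13, -13, -13]

Derivation:
Element change: A[0] 5 -> -8, delta = -13
For k < 0: P[k] unchanged, delta_P[k] = 0
For k >= 0: P[k] shifts by exactly -13
Delta array: [-13, -13, -13, -13, -13, -13]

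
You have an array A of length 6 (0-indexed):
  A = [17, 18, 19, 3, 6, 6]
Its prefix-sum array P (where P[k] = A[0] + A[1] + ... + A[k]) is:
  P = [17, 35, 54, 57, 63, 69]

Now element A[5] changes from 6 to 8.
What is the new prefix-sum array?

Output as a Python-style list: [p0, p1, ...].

Answer: [17, 35, 54, 57, 63, 71]

Derivation:
Change: A[5] 6 -> 8, delta = 2
P[k] for k < 5: unchanged (A[5] not included)
P[k] for k >= 5: shift by delta = 2
  P[0] = 17 + 0 = 17
  P[1] = 35 + 0 = 35
  P[2] = 54 + 0 = 54
  P[3] = 57 + 0 = 57
  P[4] = 63 + 0 = 63
  P[5] = 69 + 2 = 71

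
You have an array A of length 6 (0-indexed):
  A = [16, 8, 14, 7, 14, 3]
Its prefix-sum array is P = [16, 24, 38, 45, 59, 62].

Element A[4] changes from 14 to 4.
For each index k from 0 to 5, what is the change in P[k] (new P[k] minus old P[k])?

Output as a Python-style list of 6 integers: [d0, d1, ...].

Element change: A[4] 14 -> 4, delta = -10
For k < 4: P[k] unchanged, delta_P[k] = 0
For k >= 4: P[k] shifts by exactly -10
Delta array: [0, 0, 0, 0, -10, -10]

Answer: [0, 0, 0, 0, -10, -10]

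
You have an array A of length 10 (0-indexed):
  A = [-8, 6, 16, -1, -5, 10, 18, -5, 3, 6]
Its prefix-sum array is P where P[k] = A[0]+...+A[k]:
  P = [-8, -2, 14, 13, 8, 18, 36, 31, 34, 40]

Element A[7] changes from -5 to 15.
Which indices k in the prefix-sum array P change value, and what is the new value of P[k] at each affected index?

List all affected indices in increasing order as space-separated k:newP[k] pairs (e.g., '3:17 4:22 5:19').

Answer: 7:51 8:54 9:60

Derivation:
P[k] = A[0] + ... + A[k]
P[k] includes A[7] iff k >= 7
Affected indices: 7, 8, ..., 9; delta = 20
  P[7]: 31 + 20 = 51
  P[8]: 34 + 20 = 54
  P[9]: 40 + 20 = 60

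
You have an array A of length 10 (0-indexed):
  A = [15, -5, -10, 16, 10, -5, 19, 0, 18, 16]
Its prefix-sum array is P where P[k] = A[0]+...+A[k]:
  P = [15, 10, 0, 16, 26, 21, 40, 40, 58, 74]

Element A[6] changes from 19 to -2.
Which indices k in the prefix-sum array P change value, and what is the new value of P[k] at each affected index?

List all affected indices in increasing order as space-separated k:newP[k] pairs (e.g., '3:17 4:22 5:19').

Answer: 6:19 7:19 8:37 9:53

Derivation:
P[k] = A[0] + ... + A[k]
P[k] includes A[6] iff k >= 6
Affected indices: 6, 7, ..., 9; delta = -21
  P[6]: 40 + -21 = 19
  P[7]: 40 + -21 = 19
  P[8]: 58 + -21 = 37
  P[9]: 74 + -21 = 53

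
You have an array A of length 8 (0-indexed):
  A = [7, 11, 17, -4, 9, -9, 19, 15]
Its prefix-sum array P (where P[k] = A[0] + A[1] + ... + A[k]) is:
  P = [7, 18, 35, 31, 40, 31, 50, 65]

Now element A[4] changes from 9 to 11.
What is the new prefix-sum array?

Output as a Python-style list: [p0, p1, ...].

Change: A[4] 9 -> 11, delta = 2
P[k] for k < 4: unchanged (A[4] not included)
P[k] for k >= 4: shift by delta = 2
  P[0] = 7 + 0 = 7
  P[1] = 18 + 0 = 18
  P[2] = 35 + 0 = 35
  P[3] = 31 + 0 = 31
  P[4] = 40 + 2 = 42
  P[5] = 31 + 2 = 33
  P[6] = 50 + 2 = 52
  P[7] = 65 + 2 = 67

Answer: [7, 18, 35, 31, 42, 33, 52, 67]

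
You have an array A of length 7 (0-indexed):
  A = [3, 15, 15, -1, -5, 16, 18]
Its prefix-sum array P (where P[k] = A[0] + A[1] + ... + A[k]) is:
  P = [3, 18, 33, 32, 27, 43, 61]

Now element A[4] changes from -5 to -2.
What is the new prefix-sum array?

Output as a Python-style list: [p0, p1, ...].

Answer: [3, 18, 33, 32, 30, 46, 64]

Derivation:
Change: A[4] -5 -> -2, delta = 3
P[k] for k < 4: unchanged (A[4] not included)
P[k] for k >= 4: shift by delta = 3
  P[0] = 3 + 0 = 3
  P[1] = 18 + 0 = 18
  P[2] = 33 + 0 = 33
  P[3] = 32 + 0 = 32
  P[4] = 27 + 3 = 30
  P[5] = 43 + 3 = 46
  P[6] = 61 + 3 = 64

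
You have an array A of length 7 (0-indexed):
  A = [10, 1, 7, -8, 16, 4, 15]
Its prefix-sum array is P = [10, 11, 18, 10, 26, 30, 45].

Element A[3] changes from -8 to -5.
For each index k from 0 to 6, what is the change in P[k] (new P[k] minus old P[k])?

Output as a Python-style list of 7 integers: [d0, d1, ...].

Answer: [0, 0, 0, 3, 3, 3, 3]

Derivation:
Element change: A[3] -8 -> -5, delta = 3
For k < 3: P[k] unchanged, delta_P[k] = 0
For k >= 3: P[k] shifts by exactly 3
Delta array: [0, 0, 0, 3, 3, 3, 3]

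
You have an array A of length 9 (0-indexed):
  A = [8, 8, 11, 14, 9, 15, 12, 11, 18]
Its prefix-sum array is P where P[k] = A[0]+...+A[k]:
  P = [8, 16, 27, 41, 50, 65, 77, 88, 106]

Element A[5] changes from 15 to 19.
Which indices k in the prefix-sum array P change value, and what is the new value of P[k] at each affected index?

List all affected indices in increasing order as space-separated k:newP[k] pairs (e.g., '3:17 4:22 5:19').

P[k] = A[0] + ... + A[k]
P[k] includes A[5] iff k >= 5
Affected indices: 5, 6, ..., 8; delta = 4
  P[5]: 65 + 4 = 69
  P[6]: 77 + 4 = 81
  P[7]: 88 + 4 = 92
  P[8]: 106 + 4 = 110

Answer: 5:69 6:81 7:92 8:110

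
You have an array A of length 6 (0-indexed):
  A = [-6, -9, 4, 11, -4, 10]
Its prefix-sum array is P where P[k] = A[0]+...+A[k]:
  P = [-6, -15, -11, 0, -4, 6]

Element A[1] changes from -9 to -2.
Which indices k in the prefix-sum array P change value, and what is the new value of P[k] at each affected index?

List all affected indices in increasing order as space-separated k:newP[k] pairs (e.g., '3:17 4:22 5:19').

P[k] = A[0] + ... + A[k]
P[k] includes A[1] iff k >= 1
Affected indices: 1, 2, ..., 5; delta = 7
  P[1]: -15 + 7 = -8
  P[2]: -11 + 7 = -4
  P[3]: 0 + 7 = 7
  P[4]: -4 + 7 = 3
  P[5]: 6 + 7 = 13

Answer: 1:-8 2:-4 3:7 4:3 5:13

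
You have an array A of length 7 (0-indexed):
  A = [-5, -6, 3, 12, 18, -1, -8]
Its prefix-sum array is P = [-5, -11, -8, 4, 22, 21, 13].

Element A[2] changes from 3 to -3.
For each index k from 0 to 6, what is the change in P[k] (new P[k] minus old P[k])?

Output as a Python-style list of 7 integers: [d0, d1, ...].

Element change: A[2] 3 -> -3, delta = -6
For k < 2: P[k] unchanged, delta_P[k] = 0
For k >= 2: P[k] shifts by exactly -6
Delta array: [0, 0, -6, -6, -6, -6, -6]

Answer: [0, 0, -6, -6, -6, -6, -6]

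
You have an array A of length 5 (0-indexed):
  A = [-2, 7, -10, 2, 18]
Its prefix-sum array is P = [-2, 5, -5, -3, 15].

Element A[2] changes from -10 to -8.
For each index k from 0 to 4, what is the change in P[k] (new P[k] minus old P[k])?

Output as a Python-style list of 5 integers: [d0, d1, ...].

Answer: [0, 0, 2, 2, 2]

Derivation:
Element change: A[2] -10 -> -8, delta = 2
For k < 2: P[k] unchanged, delta_P[k] = 0
For k >= 2: P[k] shifts by exactly 2
Delta array: [0, 0, 2, 2, 2]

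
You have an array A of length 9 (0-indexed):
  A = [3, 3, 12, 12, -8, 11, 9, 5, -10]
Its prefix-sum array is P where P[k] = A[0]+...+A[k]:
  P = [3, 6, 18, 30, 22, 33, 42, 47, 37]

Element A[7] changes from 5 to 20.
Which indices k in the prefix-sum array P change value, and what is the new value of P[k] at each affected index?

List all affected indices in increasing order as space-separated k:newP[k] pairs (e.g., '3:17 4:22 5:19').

P[k] = A[0] + ... + A[k]
P[k] includes A[7] iff k >= 7
Affected indices: 7, 8, ..., 8; delta = 15
  P[7]: 47 + 15 = 62
  P[8]: 37 + 15 = 52

Answer: 7:62 8:52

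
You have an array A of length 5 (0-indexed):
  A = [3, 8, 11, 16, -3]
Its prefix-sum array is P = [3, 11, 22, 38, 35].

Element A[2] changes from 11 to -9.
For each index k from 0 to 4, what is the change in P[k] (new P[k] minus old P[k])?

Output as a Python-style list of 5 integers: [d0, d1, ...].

Answer: [0, 0, -20, -20, -20]

Derivation:
Element change: A[2] 11 -> -9, delta = -20
For k < 2: P[k] unchanged, delta_P[k] = 0
For k >= 2: P[k] shifts by exactly -20
Delta array: [0, 0, -20, -20, -20]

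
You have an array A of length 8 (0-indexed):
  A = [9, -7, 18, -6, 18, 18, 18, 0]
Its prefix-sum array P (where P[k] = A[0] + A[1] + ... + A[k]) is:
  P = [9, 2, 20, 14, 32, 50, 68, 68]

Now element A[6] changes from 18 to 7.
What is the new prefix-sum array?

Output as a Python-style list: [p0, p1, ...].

Answer: [9, 2, 20, 14, 32, 50, 57, 57]

Derivation:
Change: A[6] 18 -> 7, delta = -11
P[k] for k < 6: unchanged (A[6] not included)
P[k] for k >= 6: shift by delta = -11
  P[0] = 9 + 0 = 9
  P[1] = 2 + 0 = 2
  P[2] = 20 + 0 = 20
  P[3] = 14 + 0 = 14
  P[4] = 32 + 0 = 32
  P[5] = 50 + 0 = 50
  P[6] = 68 + -11 = 57
  P[7] = 68 + -11 = 57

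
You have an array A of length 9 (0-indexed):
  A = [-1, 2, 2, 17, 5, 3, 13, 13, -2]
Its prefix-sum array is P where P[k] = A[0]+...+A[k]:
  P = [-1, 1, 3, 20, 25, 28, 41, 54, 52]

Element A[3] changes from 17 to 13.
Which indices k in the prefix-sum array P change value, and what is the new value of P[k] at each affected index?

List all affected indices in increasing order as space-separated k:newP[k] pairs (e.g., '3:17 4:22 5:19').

Answer: 3:16 4:21 5:24 6:37 7:50 8:48

Derivation:
P[k] = A[0] + ... + A[k]
P[k] includes A[3] iff k >= 3
Affected indices: 3, 4, ..., 8; delta = -4
  P[3]: 20 + -4 = 16
  P[4]: 25 + -4 = 21
  P[5]: 28 + -4 = 24
  P[6]: 41 + -4 = 37
  P[7]: 54 + -4 = 50
  P[8]: 52 + -4 = 48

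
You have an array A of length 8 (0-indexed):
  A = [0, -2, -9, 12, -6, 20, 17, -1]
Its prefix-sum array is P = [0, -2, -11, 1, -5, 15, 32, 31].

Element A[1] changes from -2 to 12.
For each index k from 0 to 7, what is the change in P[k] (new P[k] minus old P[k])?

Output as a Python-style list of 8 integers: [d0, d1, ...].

Answer: [0, 14, 14, 14, 14, 14, 14, 14]

Derivation:
Element change: A[1] -2 -> 12, delta = 14
For k < 1: P[k] unchanged, delta_P[k] = 0
For k >= 1: P[k] shifts by exactly 14
Delta array: [0, 14, 14, 14, 14, 14, 14, 14]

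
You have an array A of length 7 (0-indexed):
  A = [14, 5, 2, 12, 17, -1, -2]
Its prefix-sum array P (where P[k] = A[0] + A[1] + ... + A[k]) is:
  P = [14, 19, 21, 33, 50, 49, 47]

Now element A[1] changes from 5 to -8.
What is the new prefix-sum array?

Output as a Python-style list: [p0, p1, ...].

Answer: [14, 6, 8, 20, 37, 36, 34]

Derivation:
Change: A[1] 5 -> -8, delta = -13
P[k] for k < 1: unchanged (A[1] not included)
P[k] for k >= 1: shift by delta = -13
  P[0] = 14 + 0 = 14
  P[1] = 19 + -13 = 6
  P[2] = 21 + -13 = 8
  P[3] = 33 + -13 = 20
  P[4] = 50 + -13 = 37
  P[5] = 49 + -13 = 36
  P[6] = 47 + -13 = 34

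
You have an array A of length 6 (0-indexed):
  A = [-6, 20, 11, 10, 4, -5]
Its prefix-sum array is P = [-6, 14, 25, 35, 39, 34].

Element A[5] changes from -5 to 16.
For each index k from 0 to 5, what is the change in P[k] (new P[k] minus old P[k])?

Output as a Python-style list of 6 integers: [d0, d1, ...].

Element change: A[5] -5 -> 16, delta = 21
For k < 5: P[k] unchanged, delta_P[k] = 0
For k >= 5: P[k] shifts by exactly 21
Delta array: [0, 0, 0, 0, 0, 21]

Answer: [0, 0, 0, 0, 0, 21]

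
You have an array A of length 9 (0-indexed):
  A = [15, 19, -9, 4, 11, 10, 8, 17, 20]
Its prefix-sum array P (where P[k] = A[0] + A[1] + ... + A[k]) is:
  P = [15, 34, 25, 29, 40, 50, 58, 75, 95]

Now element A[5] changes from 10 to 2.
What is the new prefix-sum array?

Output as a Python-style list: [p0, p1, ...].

Change: A[5] 10 -> 2, delta = -8
P[k] for k < 5: unchanged (A[5] not included)
P[k] for k >= 5: shift by delta = -8
  P[0] = 15 + 0 = 15
  P[1] = 34 + 0 = 34
  P[2] = 25 + 0 = 25
  P[3] = 29 + 0 = 29
  P[4] = 40 + 0 = 40
  P[5] = 50 + -8 = 42
  P[6] = 58 + -8 = 50
  P[7] = 75 + -8 = 67
  P[8] = 95 + -8 = 87

Answer: [15, 34, 25, 29, 40, 42, 50, 67, 87]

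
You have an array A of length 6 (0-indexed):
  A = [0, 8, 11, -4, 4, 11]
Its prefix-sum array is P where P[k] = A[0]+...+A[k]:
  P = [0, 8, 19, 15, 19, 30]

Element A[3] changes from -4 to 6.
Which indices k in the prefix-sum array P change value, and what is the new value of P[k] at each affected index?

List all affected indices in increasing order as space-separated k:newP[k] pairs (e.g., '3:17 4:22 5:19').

Answer: 3:25 4:29 5:40

Derivation:
P[k] = A[0] + ... + A[k]
P[k] includes A[3] iff k >= 3
Affected indices: 3, 4, ..., 5; delta = 10
  P[3]: 15 + 10 = 25
  P[4]: 19 + 10 = 29
  P[5]: 30 + 10 = 40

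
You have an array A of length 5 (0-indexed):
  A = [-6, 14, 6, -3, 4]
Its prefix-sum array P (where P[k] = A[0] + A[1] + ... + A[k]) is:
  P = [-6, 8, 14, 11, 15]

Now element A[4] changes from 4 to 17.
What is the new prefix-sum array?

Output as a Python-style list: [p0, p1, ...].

Change: A[4] 4 -> 17, delta = 13
P[k] for k < 4: unchanged (A[4] not included)
P[k] for k >= 4: shift by delta = 13
  P[0] = -6 + 0 = -6
  P[1] = 8 + 0 = 8
  P[2] = 14 + 0 = 14
  P[3] = 11 + 0 = 11
  P[4] = 15 + 13 = 28

Answer: [-6, 8, 14, 11, 28]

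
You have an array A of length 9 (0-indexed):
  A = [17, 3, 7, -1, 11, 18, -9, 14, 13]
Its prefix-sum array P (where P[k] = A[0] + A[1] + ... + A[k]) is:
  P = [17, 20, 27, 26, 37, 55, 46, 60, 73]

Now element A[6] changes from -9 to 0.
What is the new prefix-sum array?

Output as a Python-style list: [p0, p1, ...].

Answer: [17, 20, 27, 26, 37, 55, 55, 69, 82]

Derivation:
Change: A[6] -9 -> 0, delta = 9
P[k] for k < 6: unchanged (A[6] not included)
P[k] for k >= 6: shift by delta = 9
  P[0] = 17 + 0 = 17
  P[1] = 20 + 0 = 20
  P[2] = 27 + 0 = 27
  P[3] = 26 + 0 = 26
  P[4] = 37 + 0 = 37
  P[5] = 55 + 0 = 55
  P[6] = 46 + 9 = 55
  P[7] = 60 + 9 = 69
  P[8] = 73 + 9 = 82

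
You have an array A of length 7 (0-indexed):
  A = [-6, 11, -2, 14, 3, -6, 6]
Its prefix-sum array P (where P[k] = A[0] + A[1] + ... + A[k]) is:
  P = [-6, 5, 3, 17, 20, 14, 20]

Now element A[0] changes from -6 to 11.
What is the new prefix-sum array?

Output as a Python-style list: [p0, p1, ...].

Change: A[0] -6 -> 11, delta = 17
P[k] for k < 0: unchanged (A[0] not included)
P[k] for k >= 0: shift by delta = 17
  P[0] = -6 + 17 = 11
  P[1] = 5 + 17 = 22
  P[2] = 3 + 17 = 20
  P[3] = 17 + 17 = 34
  P[4] = 20 + 17 = 37
  P[5] = 14 + 17 = 31
  P[6] = 20 + 17 = 37

Answer: [11, 22, 20, 34, 37, 31, 37]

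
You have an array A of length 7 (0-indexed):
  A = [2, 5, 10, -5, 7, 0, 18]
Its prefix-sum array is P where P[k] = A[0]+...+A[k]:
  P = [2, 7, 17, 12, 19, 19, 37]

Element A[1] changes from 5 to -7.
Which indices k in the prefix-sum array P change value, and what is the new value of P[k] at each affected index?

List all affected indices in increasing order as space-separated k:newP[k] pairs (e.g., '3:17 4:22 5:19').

P[k] = A[0] + ... + A[k]
P[k] includes A[1] iff k >= 1
Affected indices: 1, 2, ..., 6; delta = -12
  P[1]: 7 + -12 = -5
  P[2]: 17 + -12 = 5
  P[3]: 12 + -12 = 0
  P[4]: 19 + -12 = 7
  P[5]: 19 + -12 = 7
  P[6]: 37 + -12 = 25

Answer: 1:-5 2:5 3:0 4:7 5:7 6:25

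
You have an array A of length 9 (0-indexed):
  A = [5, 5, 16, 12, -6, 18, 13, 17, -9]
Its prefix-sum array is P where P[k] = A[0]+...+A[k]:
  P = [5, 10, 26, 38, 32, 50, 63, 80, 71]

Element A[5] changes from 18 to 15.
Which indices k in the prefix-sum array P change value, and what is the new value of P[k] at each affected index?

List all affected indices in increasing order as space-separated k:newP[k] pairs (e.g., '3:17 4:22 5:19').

Answer: 5:47 6:60 7:77 8:68

Derivation:
P[k] = A[0] + ... + A[k]
P[k] includes A[5] iff k >= 5
Affected indices: 5, 6, ..., 8; delta = -3
  P[5]: 50 + -3 = 47
  P[6]: 63 + -3 = 60
  P[7]: 80 + -3 = 77
  P[8]: 71 + -3 = 68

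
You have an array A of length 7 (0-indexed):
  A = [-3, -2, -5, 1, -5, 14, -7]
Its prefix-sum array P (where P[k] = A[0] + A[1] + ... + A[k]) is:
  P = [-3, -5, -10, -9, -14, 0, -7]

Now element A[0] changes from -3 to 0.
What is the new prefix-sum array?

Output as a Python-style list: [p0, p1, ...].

Answer: [0, -2, -7, -6, -11, 3, -4]

Derivation:
Change: A[0] -3 -> 0, delta = 3
P[k] for k < 0: unchanged (A[0] not included)
P[k] for k >= 0: shift by delta = 3
  P[0] = -3 + 3 = 0
  P[1] = -5 + 3 = -2
  P[2] = -10 + 3 = -7
  P[3] = -9 + 3 = -6
  P[4] = -14 + 3 = -11
  P[5] = 0 + 3 = 3
  P[6] = -7 + 3 = -4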